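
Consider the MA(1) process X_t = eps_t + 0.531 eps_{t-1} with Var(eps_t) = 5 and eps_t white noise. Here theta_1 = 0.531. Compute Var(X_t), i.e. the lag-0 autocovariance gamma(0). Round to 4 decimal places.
\gamma(0) = 6.4098

For an MA(q) process X_t = eps_t + sum_i theta_i eps_{t-i} with
Var(eps_t) = sigma^2, the variance is
  gamma(0) = sigma^2 * (1 + sum_i theta_i^2).
  sum_i theta_i^2 = (0.531)^2 = 0.281961.
  gamma(0) = 5 * (1 + 0.281961) = 5 * 1.281961 = 6.409805, which rounds to 6.4098.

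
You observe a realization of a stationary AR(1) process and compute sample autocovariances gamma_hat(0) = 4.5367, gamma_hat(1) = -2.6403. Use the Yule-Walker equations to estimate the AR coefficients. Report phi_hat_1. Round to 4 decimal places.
\hat\phi_{1} = -0.5820

The Yule-Walker equations for an AR(p) process read, in matrix form,
  Gamma_p phi = r_p,   with   (Gamma_p)_{ij} = gamma(|i - j|),
                       (r_p)_i = gamma(i),   i,j = 1..p.
Substitute the sample gammas (Toeplitz matrix and right-hand side of size 1):
  Gamma_p = [[4.5367]]
  r_p     = [-2.6403]
With p = 1 this is the single equation gamma(0) phi_1 = gamma(1):
  phi_hat_1 = gamma(1) / gamma(0) = -2.6403 / 4.5367 = -0.5820.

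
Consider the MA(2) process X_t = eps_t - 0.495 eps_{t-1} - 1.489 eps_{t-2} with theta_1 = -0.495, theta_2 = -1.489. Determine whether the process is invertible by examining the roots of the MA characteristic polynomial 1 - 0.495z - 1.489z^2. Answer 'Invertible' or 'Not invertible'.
\text{Not invertible}

The MA(q) characteristic polynomial is P(z) = 1 - 0.495z - 1.489z^2.
Invertibility requires all roots to lie outside the unit circle, i.e. |z| > 1 for every root.
Set 1 + (-0.495) z + (-1.489) z^2 = 0, i.e. a z^2 + b z + c = 0 with a = -1.489, b = -0.495, c = 1.
Discriminant D = b^2 - 4ac = (-0.495)^2 - 4*(-1.489)*1 = 0.245025 - (-5.956) = 6.201025.
D >= 0, so the roots are real: z = (-b +/- sqrt(D)) / (2a) = (0.495 +/- 2.490186) / (-2.978).
  z_1 = (0.495 + 2.490186) / (-2.978) = -1.0024,   |z_1| = 1.0024.
  z_2 = (0.495 - 2.490186) / (-2.978) = 0.67,   |z_2| = 0.67.
Moduli of all roots: 1.0024, 0.6700.
All moduli strictly greater than 1? No.
Verdict: Not invertible.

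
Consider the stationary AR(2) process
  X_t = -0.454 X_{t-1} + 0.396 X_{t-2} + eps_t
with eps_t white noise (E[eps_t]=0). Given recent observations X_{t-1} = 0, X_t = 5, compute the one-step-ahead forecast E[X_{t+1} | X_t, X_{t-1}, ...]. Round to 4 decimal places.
E[X_{t+1} \mid \mathcal F_t] = -2.2700

For an AR(p) model X_t = c + sum_i phi_i X_{t-i} + eps_t, the
one-step-ahead conditional mean is
  E[X_{t+1} | X_t, ...] = c + sum_i phi_i X_{t+1-i}.
Substitute known values:
  E[X_{t+1} | ...] = (-0.454) * (5) + (0.396) * (0)
                   = -2.2700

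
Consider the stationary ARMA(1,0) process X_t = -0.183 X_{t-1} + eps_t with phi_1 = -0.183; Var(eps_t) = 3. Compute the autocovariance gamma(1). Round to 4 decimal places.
\gamma(1) = -0.5680

Multiply the model equation by X_{t-k} and take expectations. With theta_0 = psi_0 = 1 and psi_j the MA(infinity) weights, this gives
  gamma(k) - sum_i phi_i gamma(k-i) = c_k,
  c_k = sigma^2 * sum_{j=k..q} theta_j psi_{j-k}   (c_k = 0 for k > q),
using gamma(-m) = gamma(m).
Pure AR (q = 0): c_0 = sigma^2 = 3, c_k = 0 for k >= 1.
Equations for k = 0 and k = 1 (AR order 1):
  gamma(0) = phi_1 gamma(1) + c_0
  gamma(1) = phi_1 gamma(0) + c_1
Substituting the second into the first: gamma(0) (1 - phi_1^2) = c_0 + phi_1 c_1, so
  gamma(0) = c_0 / (1 - phi_1^2) = 3 / (1 - (-0.183)^2) = 3 / 0.966511 = 3.103948.
  gamma(1) = phi_1 gamma(0) = (-0.183)(3.103948) = -0.568023.
Therefore gamma(1) = -0.5680 (to 4 decimal places).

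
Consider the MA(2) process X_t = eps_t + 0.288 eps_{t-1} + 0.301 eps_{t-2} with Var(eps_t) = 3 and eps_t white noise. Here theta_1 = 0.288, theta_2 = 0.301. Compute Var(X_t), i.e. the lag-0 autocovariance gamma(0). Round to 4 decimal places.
\gamma(0) = 3.5206

For an MA(q) process X_t = eps_t + sum_i theta_i eps_{t-i} with
Var(eps_t) = sigma^2, the variance is
  gamma(0) = sigma^2 * (1 + sum_i theta_i^2).
  sum_i theta_i^2 = (0.288)^2 + (0.301)^2 = 0.082944 + 0.090601 = 0.173545.
  gamma(0) = 3 * (1 + 0.173545) = 3 * 1.173545 = 3.520635, which rounds to 3.5206.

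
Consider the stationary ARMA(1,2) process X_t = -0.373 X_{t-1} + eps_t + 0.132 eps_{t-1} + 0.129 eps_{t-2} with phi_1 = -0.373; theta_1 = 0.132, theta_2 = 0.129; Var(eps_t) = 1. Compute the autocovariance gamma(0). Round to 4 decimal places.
\gamma(0) = 1.1137

Multiply the model equation by X_{t-k} and take expectations. With theta_0 = psi_0 = 1 and psi_j the MA(infinity) weights, this gives
  gamma(k) - sum_i phi_i gamma(k-i) = c_k,
  c_k = sigma^2 * sum_{j=k..q} theta_j psi_{j-k}   (c_k = 0 for k > q),
using gamma(-m) = gamma(m).
psi-weights needed (psi_j = theta_j + sum_i phi_i psi_{j-i}):
  psi_1 = theta_1 + phi_1 = 0.132 + (-0.373) = -0.241
  psi_2 = theta_2 + phi_1 psi_1 = 0.129 + (-0.373)(-0.241) = 0.218893
Right-hand sides:
  c_0 = sigma^2 (1 + theta_1 psi_1 + theta_2 psi_2) = 1 * (1 + (0.132)(-0.241) + (0.129)(0.218893)) = 1 * 0.996425 = 0.996425
  c_1 = sigma^2 (theta_1 + theta_2 psi_1) = 1 * (0.132 + (0.129)(-0.241)) = 0.100911
  c_2 = sigma^2 theta_2 = 1 * (0.129) = 0.129
Equations for k = 0 and k = 1 (AR order 1):
  gamma(0) = phi_1 gamma(1) + c_0
  gamma(1) = phi_1 gamma(0) + c_1
Substituting the second into the first: gamma(0) (1 - phi_1^2) = c_0 + phi_1 c_1, so
  gamma(0) = (c_0 + phi_1 c_1) / (1 - phi_1^2) = (0.996425 + (-0.373)(0.100911)) / (1 - (-0.373)^2) = 0.958785 / 0.860871 = 1.113739.
Therefore gamma(0) = 1.1137 (to 4 decimal places).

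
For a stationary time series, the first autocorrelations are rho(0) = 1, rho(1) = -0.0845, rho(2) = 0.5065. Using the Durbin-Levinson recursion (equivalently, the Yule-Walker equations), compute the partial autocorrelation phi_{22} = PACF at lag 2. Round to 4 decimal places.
\phi_{22} = 0.5030

The PACF at lag k is phi_{kk}, the last component of the solution
to the Yule-Walker system G_k phi = r_k where
  (G_k)_{ij} = rho(|i - j|), (r_k)_i = rho(i), i,j = 1..k.
Equivalently, Durbin-Levinson gives phi_{kk} iteratively:
  phi_{11} = rho(1)
  phi_{kk} = [rho(k) - sum_{j=1..k-1} phi_{k-1,j} rho(k-j)]
            / [1 - sum_{j=1..k-1} phi_{k-1,j} rho(j)],
  phi_{k,j} = phi_{k-1,j} - phi_{kk} phi_{k-1,k-j},  j = 1..k-1.
Step k = 1:
  phi_11 = rho(1) = -0.0845.
Step k = 2:
  phi_22 = [rho(2) - phi_11 rho(1)] / [1 - phi_11 rho(1)] = [0.5065 - (-0.0845)(-0.0845)] / [1 - (-0.0845)(-0.0845)]
         = 0.49935975 / 0.99285975 = 0.503.
Therefore phi_{22} = 0.5030.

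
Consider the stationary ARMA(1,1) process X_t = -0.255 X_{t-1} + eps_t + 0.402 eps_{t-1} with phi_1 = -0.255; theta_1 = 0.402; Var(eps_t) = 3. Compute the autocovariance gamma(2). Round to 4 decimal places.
\gamma(2) = -0.1079

Multiply the model equation by X_{t-k} and take expectations. With theta_0 = psi_0 = 1 and psi_j the MA(infinity) weights, this gives
  gamma(k) - sum_i phi_i gamma(k-i) = c_k,
  c_k = sigma^2 * sum_{j=k..q} theta_j psi_{j-k}   (c_k = 0 for k > q),
using gamma(-m) = gamma(m).
psi-weights needed (psi_j = theta_j + sum_i phi_i psi_{j-i}):
  psi_1 = theta_1 + phi_1 = 0.402 + (-0.255) = 0.147
Right-hand sides:
  c_0 = sigma^2 (1 + theta_1 psi_1) = 3 * (1 + (0.402)(0.147)) = 3 * 1.059094 = 3.177282
  c_1 = sigma^2 theta_1 = 3 * (0.402) = 1.206
  c_2 = 0
Equations for k = 0 and k = 1 (AR order 1):
  gamma(0) = phi_1 gamma(1) + c_0
  gamma(1) = phi_1 gamma(0) + c_1
Substituting the second into the first: gamma(0) (1 - phi_1^2) = c_0 + phi_1 c_1, so
  gamma(0) = (c_0 + phi_1 c_1) / (1 - phi_1^2) = (3.177282 + (-0.255)(1.206)) / (1 - (-0.255)^2) = 2.869752 / 0.934975 = 3.069336.
  gamma(1) = phi_1 gamma(0) + c_1 = (-0.255)(3.069336) + (1.206) = 0.423319.
For k = 2 (> q): gamma(2) = phi_1 gamma(1) = (-0.255)(0.423319) = -0.107946.
Therefore gamma(2) = -0.1079 (to 4 decimal places).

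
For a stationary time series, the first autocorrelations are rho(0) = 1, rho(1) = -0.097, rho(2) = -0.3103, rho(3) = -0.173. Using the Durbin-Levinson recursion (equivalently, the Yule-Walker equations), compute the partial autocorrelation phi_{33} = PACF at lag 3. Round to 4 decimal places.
\phi_{33} = -0.2751

The PACF at lag k is phi_{kk}, the last component of the solution
to the Yule-Walker system G_k phi = r_k where
  (G_k)_{ij} = rho(|i - j|), (r_k)_i = rho(i), i,j = 1..k.
Equivalently, Durbin-Levinson gives phi_{kk} iteratively:
  phi_{11} = rho(1)
  phi_{kk} = [rho(k) - sum_{j=1..k-1} phi_{k-1,j} rho(k-j)]
            / [1 - sum_{j=1..k-1} phi_{k-1,j} rho(j)],
  phi_{k,j} = phi_{k-1,j} - phi_{kk} phi_{k-1,k-j},  j = 1..k-1.
Step k = 1:
  phi_11 = rho(1) = -0.097.
Step k = 2:
  phi_22 = [rho(2) - phi_11 rho(1)] / [1 - phi_11 rho(1)] = [-0.3103 - (-0.097)(-0.097)] / [1 - (-0.097)(-0.097)]
         = -0.319709 / 0.990591 = -0.322746.
  Update: phi_21 = phi_11 - phi_22 phi_11 = -0.097 - (-0.322746)(-0.097) = -0.128306.
Step k = 3:
  phi_33 = [rho(3) - phi_21 rho(2) - phi_22 rho(1)] / [1 - phi_21 rho(1) - phi_22 rho(2)]
    numerator   = -0.173 - (-0.128306)(-0.3103) - (-0.322746)(-0.097) = -0.24411979
    denominator = 1 - (-0.128306)(-0.097) - (-0.322746)(-0.3103) = 0.88740629
  phi_33 = -0.24411979 / 0.88740629 = -0.2751.
Therefore phi_{33} = -0.2751.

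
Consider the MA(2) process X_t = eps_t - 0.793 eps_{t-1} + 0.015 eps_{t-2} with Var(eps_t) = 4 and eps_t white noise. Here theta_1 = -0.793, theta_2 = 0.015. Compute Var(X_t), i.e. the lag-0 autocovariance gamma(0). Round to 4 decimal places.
\gamma(0) = 6.5163

For an MA(q) process X_t = eps_t + sum_i theta_i eps_{t-i} with
Var(eps_t) = sigma^2, the variance is
  gamma(0) = sigma^2 * (1 + sum_i theta_i^2).
  sum_i theta_i^2 = (-0.793)^2 + (0.015)^2 = 0.628849 + 0.000225 = 0.629074.
  gamma(0) = 4 * (1 + 0.629074) = 4 * 1.629074 = 6.516296, which rounds to 6.5163.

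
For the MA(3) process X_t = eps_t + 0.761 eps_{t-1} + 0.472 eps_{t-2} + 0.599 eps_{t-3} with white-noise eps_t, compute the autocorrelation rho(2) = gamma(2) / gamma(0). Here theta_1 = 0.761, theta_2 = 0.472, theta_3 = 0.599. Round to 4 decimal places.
\rho(2) = 0.4294

For an MA(q) process with theta_0 = 1, the autocovariance is
  gamma(k) = sigma^2 * sum_{i=0..q-k} theta_i * theta_{i+k},
and rho(k) = gamma(k) / gamma(0). Sigma^2 cancels.
  numerator   = (1)*(0.472) + (0.761)*(0.599) = 0.927839.
  denominator = (1)^2 + (0.761)^2 + (0.472)^2 + (0.599)^2 = 2.160706.
  rho(2) = 0.927839 / 2.160706 = 0.4294.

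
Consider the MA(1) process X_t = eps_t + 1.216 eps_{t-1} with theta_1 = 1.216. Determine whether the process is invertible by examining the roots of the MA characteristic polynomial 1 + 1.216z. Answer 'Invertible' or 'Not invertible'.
\text{Not invertible}

The MA(q) characteristic polynomial is P(z) = 1 + 1.216z.
Invertibility requires all roots to lie outside the unit circle, i.e. |z| > 1 for every root.
This is linear in z: 1 + (1.216) z = 0  =>  z = -1/(1.216) = -0.822368,  |z| = 0.822368.
Moduli of all roots: 0.8224.
All moduli strictly greater than 1? No.
Verdict: Not invertible.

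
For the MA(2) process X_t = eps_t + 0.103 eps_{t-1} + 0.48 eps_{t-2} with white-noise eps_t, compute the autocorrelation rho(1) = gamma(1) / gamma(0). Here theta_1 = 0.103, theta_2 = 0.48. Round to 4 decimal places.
\rho(1) = 0.1228

For an MA(q) process with theta_0 = 1, the autocovariance is
  gamma(k) = sigma^2 * sum_{i=0..q-k} theta_i * theta_{i+k},
and rho(k) = gamma(k) / gamma(0). Sigma^2 cancels.
  numerator   = (1)*(0.103) + (0.103)*(0.48) = 0.15244.
  denominator = (1)^2 + (0.103)^2 + (0.48)^2 = 1.241009.
  rho(1) = 0.15244 / 1.241009 = 0.1228.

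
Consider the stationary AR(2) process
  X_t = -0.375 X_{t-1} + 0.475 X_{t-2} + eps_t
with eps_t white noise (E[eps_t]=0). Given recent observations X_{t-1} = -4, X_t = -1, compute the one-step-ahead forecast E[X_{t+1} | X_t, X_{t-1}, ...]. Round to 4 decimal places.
E[X_{t+1} \mid \mathcal F_t] = -1.5250

For an AR(p) model X_t = c + sum_i phi_i X_{t-i} + eps_t, the
one-step-ahead conditional mean is
  E[X_{t+1} | X_t, ...] = c + sum_i phi_i X_{t+1-i}.
Substitute known values:
  E[X_{t+1} | ...] = (-0.375) * (-1) + (0.475) * (-4)
                   = -1.5250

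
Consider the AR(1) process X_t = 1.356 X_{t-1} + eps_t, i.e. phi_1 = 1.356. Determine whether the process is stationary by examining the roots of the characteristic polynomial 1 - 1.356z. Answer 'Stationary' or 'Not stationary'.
\text{Not stationary}

The AR(p) characteristic polynomial is P(z) = 1 - 1.356z.
Stationarity requires all roots to lie outside the unit circle, i.e. |z| > 1 for every root.
This is linear in z: 1 + (-1.356) z = 0  =>  z = -1/(-1.356) = 0.737463,  |z| = 0.737463.
Moduli of all roots: 0.7375.
All moduli strictly greater than 1? No.
Verdict: Not stationary.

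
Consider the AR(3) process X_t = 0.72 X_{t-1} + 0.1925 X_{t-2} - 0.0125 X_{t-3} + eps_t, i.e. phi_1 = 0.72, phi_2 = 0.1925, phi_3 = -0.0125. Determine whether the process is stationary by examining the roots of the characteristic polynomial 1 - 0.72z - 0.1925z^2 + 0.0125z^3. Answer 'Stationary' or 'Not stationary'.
\text{Stationary}

The AR(p) characteristic polynomial is P(z) = 1 - 0.72z - 0.1925z^2 + 0.0125z^3.
Stationarity requires all roots to lie outside the unit circle, i.e. |z| > 1 for every root.
Degree 3: look for a simple real root z0 first, then factor out (1 - z/z0) and solve the remaining quadratic.
Testing z0 = -4: P(-4) = 1 + (-0.72)(-4) + (-0.1925)(-4)^2 + (0.0125)(-4)^3
  = 1 + (2.88) + (-3.08) + (-0.8) = 0.  So z_0 = -4 is a root, |z_0| = 4.
Divide out the factor (1 + 0.25 z) = (1 - z/z0) (since 1/z0 = -0.25):
  P(z) = (1 + 0.25 z)(1 + (-0.97) z + (0.05) z^2)
  [check: z-coef -0.97 - (-0.25) = -0.72; z^2-coef 0.05 - (-0.25)(-0.97) = -0.1925; z^3-coef -(-0.25)(0.05) = 0.0125.]
Remaining roots from the quadratic factor 1 + (-0.97) z + (0.05) z^2:
  Set 1 + (-0.97) z + (0.05) z^2 = 0, i.e. a z^2 + b z + c = 0 with a = 0.05, b = -0.97, c = 1.
  Discriminant D = b^2 - 4ac = (-0.97)^2 - 4*(0.05)*1 = 0.9409 - (0.2) = 0.7409.
  D >= 0, so the roots are real: z = (-b +/- sqrt(D)) / (2a) = (0.97 +/- 0.860755) / (0.1).
    z_1 = (0.97 + 0.860755) / (0.1) = 18.3076,   |z_1| = 18.3076.
    z_2 = (0.97 - 0.860755) / (0.1) = 1.0924,   |z_2| = 1.0924.
Moduli of all roots: 4.0000, 18.3076, 1.0924.
All moduli strictly greater than 1? Yes.
Verdict: Stationary.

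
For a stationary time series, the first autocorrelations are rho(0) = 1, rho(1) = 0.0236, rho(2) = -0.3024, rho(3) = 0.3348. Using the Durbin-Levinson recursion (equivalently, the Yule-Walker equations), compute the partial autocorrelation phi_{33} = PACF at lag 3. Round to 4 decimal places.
\phi_{33} = 0.3870

The PACF at lag k is phi_{kk}, the last component of the solution
to the Yule-Walker system G_k phi = r_k where
  (G_k)_{ij} = rho(|i - j|), (r_k)_i = rho(i), i,j = 1..k.
Equivalently, Durbin-Levinson gives phi_{kk} iteratively:
  phi_{11} = rho(1)
  phi_{kk} = [rho(k) - sum_{j=1..k-1} phi_{k-1,j} rho(k-j)]
            / [1 - sum_{j=1..k-1} phi_{k-1,j} rho(j)],
  phi_{k,j} = phi_{k-1,j} - phi_{kk} phi_{k-1,k-j},  j = 1..k-1.
Step k = 1:
  phi_11 = rho(1) = 0.0236.
Step k = 2:
  phi_22 = [rho(2) - phi_11 rho(1)] / [1 - phi_11 rho(1)] = [-0.3024 - (0.0236)(0.0236)] / [1 - (0.0236)(0.0236)]
         = -0.30295696 / 0.99944304 = -0.303126.
  Update: phi_21 = phi_11 - phi_22 phi_11 = 0.0236 - (-0.303126)(0.0236) = 0.030754.
Step k = 3:
  phi_33 = [rho(3) - phi_21 rho(2) - phi_22 rho(1)] / [1 - phi_21 rho(1) - phi_22 rho(2)]
    numerator   = 0.3348 - (0.030754)(-0.3024) - (-0.303126)(0.0236) = 0.35125371
    denominator = 1 - (0.030754)(0.0236) - (-0.303126)(-0.3024) = 0.90760897
  phi_33 = 0.35125371 / 0.90760897 = 0.387.
Therefore phi_{33} = 0.3870.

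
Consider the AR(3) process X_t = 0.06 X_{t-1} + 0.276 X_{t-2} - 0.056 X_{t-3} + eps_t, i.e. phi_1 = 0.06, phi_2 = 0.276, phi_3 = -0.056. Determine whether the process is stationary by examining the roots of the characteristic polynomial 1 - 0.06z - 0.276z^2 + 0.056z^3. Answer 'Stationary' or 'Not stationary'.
\text{Stationary}

The AR(p) characteristic polynomial is P(z) = 1 - 0.06z - 0.276z^2 + 0.056z^3.
Stationarity requires all roots to lie outside the unit circle, i.e. |z| > 1 for every root.
Degree 3: look for a simple real root z0 first, then factor out (1 - z/z0) and solve the remaining quadratic.
Testing z0 = 2.5: P(2.5) = 1 + (-0.06)(2.5) + (-0.276)(2.5)^2 + (0.056)(2.5)^3
  = 1 + (-0.15) + (-1.725) + (0.875) = 0.  So z_0 = 2.5 is a root, |z_0| = 2.5.
Divide out the factor (1 - 0.4 z) = (1 - z/z0) (since 1/z0 = 0.4):
  P(z) = (1 - 0.4 z)(1 + (0.34) z + (-0.14) z^2)
  [check: z-coef 0.34 - (0.4) = -0.06; z^2-coef -0.14 - (0.4)(0.34) = -0.276; z^3-coef -(0.4)(-0.14) = 0.056.]
Remaining roots from the quadratic factor 1 + (0.34) z + (-0.14) z^2:
  Set 1 + (0.34) z + (-0.14) z^2 = 0, i.e. a z^2 + b z + c = 0 with a = -0.14, b = 0.34, c = 1.
  Discriminant D = b^2 - 4ac = (0.34)^2 - 4*(-0.14)*1 = 0.1156 - (-0.56) = 0.6756.
  D >= 0, so the roots are real: z = (-b +/- sqrt(D)) / (2a) = (-0.34 +/- 0.821949) / (-0.28).
    z_1 = (-0.34 + 0.821949) / (-0.28) = -1.7212,   |z_1| = 1.7212.
    z_2 = (-0.34 - 0.821949) / (-0.28) = 4.1498,   |z_2| = 4.1498.
Moduli of all roots: 2.5000, 1.7212, 4.1498.
All moduli strictly greater than 1? Yes.
Verdict: Stationary.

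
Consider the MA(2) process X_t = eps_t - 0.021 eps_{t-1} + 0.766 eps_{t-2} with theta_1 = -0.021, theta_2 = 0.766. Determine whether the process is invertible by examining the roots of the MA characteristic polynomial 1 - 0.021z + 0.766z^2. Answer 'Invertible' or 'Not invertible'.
\text{Invertible}

The MA(q) characteristic polynomial is P(z) = 1 - 0.021z + 0.766z^2.
Invertibility requires all roots to lie outside the unit circle, i.e. |z| > 1 for every root.
Set 1 + (-0.021) z + (0.766) z^2 = 0, i.e. a z^2 + b z + c = 0 with a = 0.766, b = -0.021, c = 1.
Discriminant D = b^2 - 4ac = (-0.021)^2 - 4*(0.766)*1 = 0.000441 - (3.064) = -3.063559.
D < 0, so the roots are the complex-conjugate pair z = (-b +/- i sqrt(-D)) / (2a) = 0.0137 +/- 1.1425i.
For a conjugate pair |z|^2 = z * conj(z) = (product of roots) = c/a = 1/(0.766) = 1.305483, so |z| = sqrt(1.305483) = 1.1426 for both roots.
Moduli of all roots: 1.1426, 1.1426.
All moduli strictly greater than 1? Yes.
Verdict: Invertible.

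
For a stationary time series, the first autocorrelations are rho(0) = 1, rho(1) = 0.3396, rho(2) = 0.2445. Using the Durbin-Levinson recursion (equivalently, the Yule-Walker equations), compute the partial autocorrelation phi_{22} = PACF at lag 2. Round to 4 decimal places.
\phi_{22} = 0.1460

The PACF at lag k is phi_{kk}, the last component of the solution
to the Yule-Walker system G_k phi = r_k where
  (G_k)_{ij} = rho(|i - j|), (r_k)_i = rho(i), i,j = 1..k.
Equivalently, Durbin-Levinson gives phi_{kk} iteratively:
  phi_{11} = rho(1)
  phi_{kk} = [rho(k) - sum_{j=1..k-1} phi_{k-1,j} rho(k-j)]
            / [1 - sum_{j=1..k-1} phi_{k-1,j} rho(j)],
  phi_{k,j} = phi_{k-1,j} - phi_{kk} phi_{k-1,k-j},  j = 1..k-1.
Step k = 1:
  phi_11 = rho(1) = 0.3396.
Step k = 2:
  phi_22 = [rho(2) - phi_11 rho(1)] / [1 - phi_11 rho(1)] = [0.2445 - (0.3396)(0.3396)] / [1 - (0.3396)(0.3396)]
         = 0.12917184 / 0.88467184 = 0.146.
Therefore phi_{22} = 0.1460.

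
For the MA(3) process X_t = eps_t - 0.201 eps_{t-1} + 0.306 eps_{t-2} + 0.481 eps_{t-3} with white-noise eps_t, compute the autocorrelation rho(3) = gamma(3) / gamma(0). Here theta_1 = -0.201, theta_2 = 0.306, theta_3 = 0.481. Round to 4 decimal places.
\rho(3) = 0.3523

For an MA(q) process with theta_0 = 1, the autocovariance is
  gamma(k) = sigma^2 * sum_{i=0..q-k} theta_i * theta_{i+k},
and rho(k) = gamma(k) / gamma(0). Sigma^2 cancels.
  numerator   = (1)*(0.481) = 0.481.
  denominator = (1)^2 + (-0.201)^2 + (0.306)^2 + (0.481)^2 = 1.365398.
  rho(3) = 0.481 / 1.365398 = 0.3523.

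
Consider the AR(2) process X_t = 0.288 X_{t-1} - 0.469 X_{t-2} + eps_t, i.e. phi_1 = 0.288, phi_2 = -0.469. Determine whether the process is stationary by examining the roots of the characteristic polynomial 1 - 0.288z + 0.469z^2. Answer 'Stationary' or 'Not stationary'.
\text{Stationary}

The AR(p) characteristic polynomial is P(z) = 1 - 0.288z + 0.469z^2.
Stationarity requires all roots to lie outside the unit circle, i.e. |z| > 1 for every root.
Set 1 + (-0.288) z + (0.469) z^2 = 0, i.e. a z^2 + b z + c = 0 with a = 0.469, b = -0.288, c = 1.
Discriminant D = b^2 - 4ac = (-0.288)^2 - 4*(0.469)*1 = 0.082944 - (1.876) = -1.793056.
D < 0, so the roots are the complex-conjugate pair z = (-b +/- i sqrt(-D)) / (2a) = 0.307 +/- 1.4276i.
For a conjugate pair |z|^2 = z * conj(z) = (product of roots) = c/a = 1/(0.469) = 2.132196, so |z| = sqrt(2.132196) = 1.4602 for both roots.
Moduli of all roots: 1.4602, 1.4602.
All moduli strictly greater than 1? Yes.
Verdict: Stationary.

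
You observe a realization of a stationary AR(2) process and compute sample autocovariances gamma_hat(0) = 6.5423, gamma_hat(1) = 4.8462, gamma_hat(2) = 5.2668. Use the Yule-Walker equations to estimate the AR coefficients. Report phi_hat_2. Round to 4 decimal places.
\hat\phi_{2} = 0.5680

The Yule-Walker equations for an AR(p) process read, in matrix form,
  Gamma_p phi = r_p,   with   (Gamma_p)_{ij} = gamma(|i - j|),
                       (r_p)_i = gamma(i),   i,j = 1..p.
Substitute the sample gammas (Toeplitz matrix and right-hand side of size 2):
  Gamma_p = [[6.5423, 4.8462], [4.8462, 6.5423]]
  r_p     = [4.8462, 5.2668]
Written out:
  6.5423 phi_1 + 4.8462 phi_2 = 4.8462
  4.8462 phi_1 + 6.5423 phi_2 = 5.2668
Solve by Cramer's rule:
  det = gamma(0)^2 - gamma(1)^2 = (6.5423)^2 - (4.8462)^2 = 42.80168929 - 23.48565444 = 19.31603485
  phi_hat_1 = [gamma(1) gamma(0) - gamma(1) gamma(2)] / det = [(4.8462)(6.5423) - (4.8462)(5.2668)] / 19.31603485 = 6.1813281 / 19.31603485 = 0.32
  phi_hat_2 = [gamma(0) gamma(2) - gamma(1)^2] / det = [(6.5423)(5.2668) - (4.8462)^2] / 19.31603485 = 10.9713312 / 19.31603485 = 0.568
So phi_hat = [0.3200, 0.5680].
Therefore phi_hat_2 = 0.5680.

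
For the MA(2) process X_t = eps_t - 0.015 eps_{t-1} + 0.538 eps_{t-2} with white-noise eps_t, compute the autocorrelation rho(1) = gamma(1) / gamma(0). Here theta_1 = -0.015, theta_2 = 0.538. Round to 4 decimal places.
\rho(1) = -0.0179

For an MA(q) process with theta_0 = 1, the autocovariance is
  gamma(k) = sigma^2 * sum_{i=0..q-k} theta_i * theta_{i+k},
and rho(k) = gamma(k) / gamma(0). Sigma^2 cancels.
  numerator   = (1)*(-0.015) + (-0.015)*(0.538) = -0.02307.
  denominator = (1)^2 + (-0.015)^2 + (0.538)^2 = 1.289669.
  rho(1) = -0.02307 / 1.289669 = -0.0179.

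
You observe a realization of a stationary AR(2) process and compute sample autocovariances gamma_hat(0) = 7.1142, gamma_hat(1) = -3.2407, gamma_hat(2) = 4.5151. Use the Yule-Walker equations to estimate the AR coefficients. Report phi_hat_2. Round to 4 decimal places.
\hat\phi_{2} = 0.5390

The Yule-Walker equations for an AR(p) process read, in matrix form,
  Gamma_p phi = r_p,   with   (Gamma_p)_{ij} = gamma(|i - j|),
                       (r_p)_i = gamma(i),   i,j = 1..p.
Substitute the sample gammas (Toeplitz matrix and right-hand side of size 2):
  Gamma_p = [[7.1142, -3.2407], [-3.2407, 7.1142]]
  r_p     = [-3.2407, 4.5151]
Written out:
  7.1142 phi_1 - 3.2407 phi_2 = -3.2407
  -3.2407 phi_1 + 7.1142 phi_2 = 4.5151
Solve by Cramer's rule:
  det = gamma(0)^2 - gamma(1)^2 = (7.1142)^2 - (-3.2407)^2 = 50.61184164 - 10.50213649 = 40.10970515
  phi_hat_1 = [gamma(1) gamma(0) - gamma(1) gamma(2)] / det = [(-3.2407)(7.1142) - (-3.2407)(4.5151)] / 40.10970515 = -8.42290337 / 40.10970515 = -0.21
  phi_hat_2 = [gamma(0) gamma(2) - gamma(1)^2] / det = [(7.1142)(4.5151) - (-3.2407)^2] / 40.10970515 = 21.61918793 / 40.10970515 = 0.539
So phi_hat = [-0.2100, 0.5390].
Therefore phi_hat_2 = 0.5390.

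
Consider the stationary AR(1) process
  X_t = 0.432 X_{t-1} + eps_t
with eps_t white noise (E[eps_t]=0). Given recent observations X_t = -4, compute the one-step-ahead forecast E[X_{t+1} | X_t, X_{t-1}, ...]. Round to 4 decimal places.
E[X_{t+1} \mid \mathcal F_t] = -1.7280

For an AR(p) model X_t = c + sum_i phi_i X_{t-i} + eps_t, the
one-step-ahead conditional mean is
  E[X_{t+1} | X_t, ...] = c + sum_i phi_i X_{t+1-i}.
Substitute known values:
  E[X_{t+1} | ...] = (0.432) * (-4)
                   = -1.7280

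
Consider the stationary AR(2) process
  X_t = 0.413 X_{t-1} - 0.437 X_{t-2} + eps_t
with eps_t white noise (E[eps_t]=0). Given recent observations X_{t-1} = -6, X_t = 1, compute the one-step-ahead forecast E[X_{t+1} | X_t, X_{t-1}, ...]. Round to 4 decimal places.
E[X_{t+1} \mid \mathcal F_t] = 3.0350

For an AR(p) model X_t = c + sum_i phi_i X_{t-i} + eps_t, the
one-step-ahead conditional mean is
  E[X_{t+1} | X_t, ...] = c + sum_i phi_i X_{t+1-i}.
Substitute known values:
  E[X_{t+1} | ...] = (0.413) * (1) + (-0.437) * (-6)
                   = 3.0350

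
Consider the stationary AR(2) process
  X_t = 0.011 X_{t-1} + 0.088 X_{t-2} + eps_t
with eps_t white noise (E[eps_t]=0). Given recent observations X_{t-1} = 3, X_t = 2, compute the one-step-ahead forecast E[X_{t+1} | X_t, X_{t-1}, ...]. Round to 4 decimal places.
E[X_{t+1} \mid \mathcal F_t] = 0.2860

For an AR(p) model X_t = c + sum_i phi_i X_{t-i} + eps_t, the
one-step-ahead conditional mean is
  E[X_{t+1} | X_t, ...] = c + sum_i phi_i X_{t+1-i}.
Substitute known values:
  E[X_{t+1} | ...] = (0.011) * (2) + (0.088) * (3)
                   = 0.2860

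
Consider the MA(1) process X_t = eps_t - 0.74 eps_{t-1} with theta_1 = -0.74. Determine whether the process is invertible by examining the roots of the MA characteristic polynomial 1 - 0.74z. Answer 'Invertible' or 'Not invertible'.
\text{Invertible}

The MA(q) characteristic polynomial is P(z) = 1 - 0.74z.
Invertibility requires all roots to lie outside the unit circle, i.e. |z| > 1 for every root.
This is linear in z: 1 + (-0.74) z = 0  =>  z = -1/(-0.74) = 1.351351,  |z| = 1.351351.
Moduli of all roots: 1.3514.
All moduli strictly greater than 1? Yes.
Verdict: Invertible.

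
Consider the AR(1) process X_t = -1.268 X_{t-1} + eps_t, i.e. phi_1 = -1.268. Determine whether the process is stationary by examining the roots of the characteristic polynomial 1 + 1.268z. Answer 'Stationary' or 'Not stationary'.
\text{Not stationary}

The AR(p) characteristic polynomial is P(z) = 1 + 1.268z.
Stationarity requires all roots to lie outside the unit circle, i.e. |z| > 1 for every root.
This is linear in z: 1 + (1.268) z = 0  =>  z = -1/(1.268) = -0.788644,  |z| = 0.788644.
Moduli of all roots: 0.7886.
All moduli strictly greater than 1? No.
Verdict: Not stationary.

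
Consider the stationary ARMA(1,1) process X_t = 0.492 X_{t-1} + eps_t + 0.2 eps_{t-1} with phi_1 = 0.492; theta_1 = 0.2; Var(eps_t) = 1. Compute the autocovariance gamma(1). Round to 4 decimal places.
\gamma(1) = 1.0028

Multiply the model equation by X_{t-k} and take expectations. With theta_0 = psi_0 = 1 and psi_j the MA(infinity) weights, this gives
  gamma(k) - sum_i phi_i gamma(k-i) = c_k,
  c_k = sigma^2 * sum_{j=k..q} theta_j psi_{j-k}   (c_k = 0 for k > q),
using gamma(-m) = gamma(m).
psi-weights needed (psi_j = theta_j + sum_i phi_i psi_{j-i}):
  psi_1 = theta_1 + phi_1 = 0.2 + (0.492) = 0.692
Right-hand sides:
  c_0 = sigma^2 (1 + theta_1 psi_1) = 1 * (1 + (0.2)(0.692)) = 1 * 1.1384 = 1.1384
  c_1 = sigma^2 theta_1 = 1 * (0.2) = 0.2
  c_2 = 0
Equations for k = 0 and k = 1 (AR order 1):
  gamma(0) = phi_1 gamma(1) + c_0
  gamma(1) = phi_1 gamma(0) + c_1
Substituting the second into the first: gamma(0) (1 - phi_1^2) = c_0 + phi_1 c_1, so
  gamma(0) = (c_0 + phi_1 c_1) / (1 - phi_1^2) = (1.1384 + (0.492)(0.2)) / (1 - (0.492)^2) = 1.2368 / 0.757936 = 1.6318.
  gamma(1) = phi_1 gamma(0) + c_1 = (0.492)(1.6318) + (0.2) = 1.002846.
Therefore gamma(1) = 1.0028 (to 4 decimal places).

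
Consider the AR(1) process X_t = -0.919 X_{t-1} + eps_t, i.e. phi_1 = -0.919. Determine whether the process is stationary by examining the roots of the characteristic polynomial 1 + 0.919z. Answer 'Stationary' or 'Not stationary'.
\text{Stationary}

The AR(p) characteristic polynomial is P(z) = 1 + 0.919z.
Stationarity requires all roots to lie outside the unit circle, i.e. |z| > 1 for every root.
This is linear in z: 1 + (0.919) z = 0  =>  z = -1/(0.919) = -1.088139,  |z| = 1.088139.
Moduli of all roots: 1.0881.
All moduli strictly greater than 1? Yes.
Verdict: Stationary.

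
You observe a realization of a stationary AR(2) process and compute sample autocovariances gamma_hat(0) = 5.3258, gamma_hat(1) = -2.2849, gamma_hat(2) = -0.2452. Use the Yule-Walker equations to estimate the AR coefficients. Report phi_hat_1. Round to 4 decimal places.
\hat\phi_{1} = -0.5500

The Yule-Walker equations for an AR(p) process read, in matrix form,
  Gamma_p phi = r_p,   with   (Gamma_p)_{ij} = gamma(|i - j|),
                       (r_p)_i = gamma(i),   i,j = 1..p.
Substitute the sample gammas (Toeplitz matrix and right-hand side of size 2):
  Gamma_p = [[5.3258, -2.2849], [-2.2849, 5.3258]]
  r_p     = [-2.2849, -0.2452]
Written out:
  5.3258 phi_1 - 2.2849 phi_2 = -2.2849
  -2.2849 phi_1 + 5.3258 phi_2 = -0.2452
Solve by Cramer's rule:
  det = gamma(0)^2 - gamma(1)^2 = (5.3258)^2 - (-2.2849)^2 = 28.36414564 - 5.22076801 = 23.14337763
  phi_hat_1 = [gamma(1) gamma(0) - gamma(1) gamma(2)] / det = [(-2.2849)(5.3258) - (-2.2849)(-0.2452)] / 23.14337763 = -12.7291779 / 23.14337763 = -0.55
  phi_hat_2 = [gamma(0) gamma(2) - gamma(1)^2] / det = [(5.3258)(-0.2452) - (-2.2849)^2] / 23.14337763 = -6.52665417 / 23.14337763 = -0.282
So phi_hat = [-0.5500, -0.2820].
Therefore phi_hat_1 = -0.5500.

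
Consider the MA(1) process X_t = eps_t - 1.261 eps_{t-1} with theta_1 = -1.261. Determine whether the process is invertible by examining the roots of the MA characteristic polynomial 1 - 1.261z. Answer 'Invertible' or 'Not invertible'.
\text{Not invertible}

The MA(q) characteristic polynomial is P(z) = 1 - 1.261z.
Invertibility requires all roots to lie outside the unit circle, i.e. |z| > 1 for every root.
This is linear in z: 1 + (-1.261) z = 0  =>  z = -1/(-1.261) = 0.793021,  |z| = 0.793021.
Moduli of all roots: 0.7930.
All moduli strictly greater than 1? No.
Verdict: Not invertible.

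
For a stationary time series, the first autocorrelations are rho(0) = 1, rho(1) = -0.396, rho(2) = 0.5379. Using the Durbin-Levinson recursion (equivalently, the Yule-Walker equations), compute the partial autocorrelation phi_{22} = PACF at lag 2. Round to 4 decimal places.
\phi_{22} = 0.4520

The PACF at lag k is phi_{kk}, the last component of the solution
to the Yule-Walker system G_k phi = r_k where
  (G_k)_{ij} = rho(|i - j|), (r_k)_i = rho(i), i,j = 1..k.
Equivalently, Durbin-Levinson gives phi_{kk} iteratively:
  phi_{11} = rho(1)
  phi_{kk} = [rho(k) - sum_{j=1..k-1} phi_{k-1,j} rho(k-j)]
            / [1 - sum_{j=1..k-1} phi_{k-1,j} rho(j)],
  phi_{k,j} = phi_{k-1,j} - phi_{kk} phi_{k-1,k-j},  j = 1..k-1.
Step k = 1:
  phi_11 = rho(1) = -0.396.
Step k = 2:
  phi_22 = [rho(2) - phi_11 rho(1)] / [1 - phi_11 rho(1)] = [0.5379 - (-0.396)(-0.396)] / [1 - (-0.396)(-0.396)]
         = 0.381084 / 0.843184 = 0.452.
Therefore phi_{22} = 0.4520.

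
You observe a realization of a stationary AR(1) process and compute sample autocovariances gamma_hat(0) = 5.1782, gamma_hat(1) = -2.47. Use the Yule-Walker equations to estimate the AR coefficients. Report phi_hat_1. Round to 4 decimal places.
\hat\phi_{1} = -0.4770

The Yule-Walker equations for an AR(p) process read, in matrix form,
  Gamma_p phi = r_p,   with   (Gamma_p)_{ij} = gamma(|i - j|),
                       (r_p)_i = gamma(i),   i,j = 1..p.
Substitute the sample gammas (Toeplitz matrix and right-hand side of size 1):
  Gamma_p = [[5.1782]]
  r_p     = [-2.47]
With p = 1 this is the single equation gamma(0) phi_1 = gamma(1):
  phi_hat_1 = gamma(1) / gamma(0) = -2.47 / 5.1782 = -0.4770.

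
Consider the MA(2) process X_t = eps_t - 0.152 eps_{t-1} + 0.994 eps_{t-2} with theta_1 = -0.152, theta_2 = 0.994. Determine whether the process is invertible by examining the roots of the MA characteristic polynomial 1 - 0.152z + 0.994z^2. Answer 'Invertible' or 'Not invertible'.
\text{Invertible}

The MA(q) characteristic polynomial is P(z) = 1 - 0.152z + 0.994z^2.
Invertibility requires all roots to lie outside the unit circle, i.e. |z| > 1 for every root.
Set 1 + (-0.152) z + (0.994) z^2 = 0, i.e. a z^2 + b z + c = 0 with a = 0.994, b = -0.152, c = 1.
Discriminant D = b^2 - 4ac = (-0.152)^2 - 4*(0.994)*1 = 0.023104 - (3.976) = -3.952896.
D < 0, so the roots are the complex-conjugate pair z = (-b +/- i sqrt(-D)) / (2a) = 0.0765 +/- 1.0001i.
For a conjugate pair |z|^2 = z * conj(z) = (product of roots) = c/a = 1/(0.994) = 1.006036, so |z| = sqrt(1.006036) = 1.003 for both roots.
Moduli of all roots: 1.0030, 1.0030.
All moduli strictly greater than 1? Yes.
Verdict: Invertible.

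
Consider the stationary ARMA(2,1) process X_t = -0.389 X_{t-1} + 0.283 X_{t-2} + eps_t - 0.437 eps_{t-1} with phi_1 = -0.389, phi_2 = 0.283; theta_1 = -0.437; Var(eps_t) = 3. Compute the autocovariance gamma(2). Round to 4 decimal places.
\gamma(2) = 4.5132

Multiply the model equation by X_{t-k} and take expectations. With theta_0 = psi_0 = 1 and psi_j the MA(infinity) weights, this gives
  gamma(k) - sum_i phi_i gamma(k-i) = c_k,
  c_k = sigma^2 * sum_{j=k..q} theta_j psi_{j-k}   (c_k = 0 for k > q),
using gamma(-m) = gamma(m).
psi-weights needed (psi_j = theta_j + sum_i phi_i psi_{j-i}):
  psi_1 = theta_1 + phi_1 = -0.437 + (-0.389) = -0.826
Right-hand sides:
  c_0 = sigma^2 (1 + theta_1 psi_1) = 3 * (1 + (-0.437)(-0.826)) = 3 * 1.360962 = 4.082886
  c_1 = sigma^2 theta_1 = 3 * (-0.437) = -1.311
  c_2 = 0
Equations for k = 0, 1, 2 (AR order 2, c_2 = 0):
  (E0) gamma(0) = phi_1 gamma(1) + phi_2 gamma(2) + c_0
  (E1) gamma(1) = phi_1 gamma(0) + phi_2 gamma(1) + c_1
  (E2) gamma(2) = phi_1 gamma(1) + phi_2 gamma(0)
From (E1): gamma(1) = A gamma(0) + B with
  A = phi_1 / (1 - phi_2) = -0.389 / 0.717 = -0.542538,   B = c_1 / (1 - phi_2) = -1.311 / 0.717 = -1.828452.
Insert (E2) into (E0): gamma(0) (1 - phi_2^2) = phi_1 (1 + phi_2) gamma(1) + c_0.
  phi_1 (1 + phi_2) = (-0.389)(1.283) = -0.499087,   1 - phi_2^2 = 0.919911.
Replace gamma(1) by A gamma(0) + B and collect gamma(0):
  gamma(0) [0.919911 - (-0.499087)(-0.542538)] = (-0.499087)(-1.828452) + 4.082886
  gamma(0) * 0.649137 = 4.995443
  gamma(0) = 4.995443 / 0.649137 = 7.695512.
  gamma(1) = A gamma(0) + B = (-0.542538)(7.695512) + (-1.828452) = -6.003562.
  gamma(2) = phi_1 gamma(1) + phi_2 gamma(0) = (-0.389)(-6.003562) + (0.283)(7.695512) = 4.513215.
Therefore gamma(2) = 4.5132 (to 4 decimal places).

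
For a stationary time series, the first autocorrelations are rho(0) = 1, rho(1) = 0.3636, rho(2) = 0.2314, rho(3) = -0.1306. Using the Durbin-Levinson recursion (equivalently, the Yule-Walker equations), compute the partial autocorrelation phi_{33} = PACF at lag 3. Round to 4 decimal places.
\phi_{33} = -0.2880

The PACF at lag k is phi_{kk}, the last component of the solution
to the Yule-Walker system G_k phi = r_k where
  (G_k)_{ij} = rho(|i - j|), (r_k)_i = rho(i), i,j = 1..k.
Equivalently, Durbin-Levinson gives phi_{kk} iteratively:
  phi_{11} = rho(1)
  phi_{kk} = [rho(k) - sum_{j=1..k-1} phi_{k-1,j} rho(k-j)]
            / [1 - sum_{j=1..k-1} phi_{k-1,j} rho(j)],
  phi_{k,j} = phi_{k-1,j} - phi_{kk} phi_{k-1,k-j},  j = 1..k-1.
Step k = 1:
  phi_11 = rho(1) = 0.3636.
Step k = 2:
  phi_22 = [rho(2) - phi_11 rho(1)] / [1 - phi_11 rho(1)] = [0.2314 - (0.3636)(0.3636)] / [1 - (0.3636)(0.3636)]
         = 0.09919504 / 0.86779504 = 0.114307.
  Update: phi_21 = phi_11 - phi_22 phi_11 = 0.3636 - (0.114307)(0.3636) = 0.322038.
Step k = 3:
  phi_33 = [rho(3) - phi_21 rho(2) - phi_22 rho(1)] / [1 - phi_21 rho(1) - phi_22 rho(2)]
    numerator   = -0.1306 - (0.322038)(0.2314) - (0.114307)(0.3636) = -0.24668161
    denominator = 1 - (0.322038)(0.3636) - (0.114307)(0.2314) = 0.85645635
  phi_33 = -0.24668161 / 0.85645635 = -0.288.
Therefore phi_{33} = -0.2880.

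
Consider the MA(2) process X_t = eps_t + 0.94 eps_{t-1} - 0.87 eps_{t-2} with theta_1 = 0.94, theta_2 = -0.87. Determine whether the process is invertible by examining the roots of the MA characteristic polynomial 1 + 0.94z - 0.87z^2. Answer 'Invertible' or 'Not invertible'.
\text{Not invertible}

The MA(q) characteristic polynomial is P(z) = 1 + 0.94z - 0.87z^2.
Invertibility requires all roots to lie outside the unit circle, i.e. |z| > 1 for every root.
Set 1 + (0.94) z + (-0.87) z^2 = 0, i.e. a z^2 + b z + c = 0 with a = -0.87, b = 0.94, c = 1.
Discriminant D = b^2 - 4ac = (0.94)^2 - 4*(-0.87)*1 = 0.8836 - (-3.48) = 4.3636.
D >= 0, so the roots are real: z = (-b +/- sqrt(D)) / (2a) = (-0.94 +/- 2.088923) / (-1.74).
  z_1 = (-0.94 + 2.088923) / (-1.74) = -0.6603,   |z_1| = 0.6603.
  z_2 = (-0.94 - 2.088923) / (-1.74) = 1.7408,   |z_2| = 1.7408.
Moduli of all roots: 0.6603, 1.7408.
All moduli strictly greater than 1? No.
Verdict: Not invertible.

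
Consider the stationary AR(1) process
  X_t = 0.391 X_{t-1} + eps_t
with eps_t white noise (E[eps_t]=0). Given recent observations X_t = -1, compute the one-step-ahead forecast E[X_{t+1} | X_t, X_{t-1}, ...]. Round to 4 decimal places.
E[X_{t+1} \mid \mathcal F_t] = -0.3910

For an AR(p) model X_t = c + sum_i phi_i X_{t-i} + eps_t, the
one-step-ahead conditional mean is
  E[X_{t+1} | X_t, ...] = c + sum_i phi_i X_{t+1-i}.
Substitute known values:
  E[X_{t+1} | ...] = (0.391) * (-1)
                   = -0.3910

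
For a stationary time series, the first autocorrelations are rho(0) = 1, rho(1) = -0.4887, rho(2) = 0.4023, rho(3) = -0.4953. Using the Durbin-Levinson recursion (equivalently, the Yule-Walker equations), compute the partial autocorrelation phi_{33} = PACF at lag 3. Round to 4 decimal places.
\phi_{33} = -0.3250

The PACF at lag k is phi_{kk}, the last component of the solution
to the Yule-Walker system G_k phi = r_k where
  (G_k)_{ij} = rho(|i - j|), (r_k)_i = rho(i), i,j = 1..k.
Equivalently, Durbin-Levinson gives phi_{kk} iteratively:
  phi_{11} = rho(1)
  phi_{kk} = [rho(k) - sum_{j=1..k-1} phi_{k-1,j} rho(k-j)]
            / [1 - sum_{j=1..k-1} phi_{k-1,j} rho(j)],
  phi_{k,j} = phi_{k-1,j} - phi_{kk} phi_{k-1,k-j},  j = 1..k-1.
Step k = 1:
  phi_11 = rho(1) = -0.4887.
Step k = 2:
  phi_22 = [rho(2) - phi_11 rho(1)] / [1 - phi_11 rho(1)] = [0.4023 - (-0.4887)(-0.4887)] / [1 - (-0.4887)(-0.4887)]
         = 0.16347231 / 0.76117231 = 0.214764.
  Update: phi_21 = phi_11 - phi_22 phi_11 = -0.4887 - (0.214764)(-0.4887) = -0.383745.
Step k = 3:
  phi_33 = [rho(3) - phi_21 rho(2) - phi_22 rho(1)] / [1 - phi_21 rho(1) - phi_22 rho(2)]
    numerator   = -0.4953 - (-0.383745)(0.4023) - (0.214764)(-0.4887) = -0.23596433
    denominator = 1 - (-0.383745)(-0.4887) - (0.214764)(0.4023) = 0.72606436
  phi_33 = -0.23596433 / 0.72606436 = -0.325.
Therefore phi_{33} = -0.3250.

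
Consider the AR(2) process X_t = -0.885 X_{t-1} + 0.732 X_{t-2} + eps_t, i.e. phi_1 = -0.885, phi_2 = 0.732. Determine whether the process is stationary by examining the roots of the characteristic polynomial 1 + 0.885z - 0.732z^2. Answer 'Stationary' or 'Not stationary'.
\text{Not stationary}

The AR(p) characteristic polynomial is P(z) = 1 + 0.885z - 0.732z^2.
Stationarity requires all roots to lie outside the unit circle, i.e. |z| > 1 for every root.
Set 1 + (0.885) z + (-0.732) z^2 = 0, i.e. a z^2 + b z + c = 0 with a = -0.732, b = 0.885, c = 1.
Discriminant D = b^2 - 4ac = (0.885)^2 - 4*(-0.732)*1 = 0.783225 - (-2.928) = 3.711225.
D >= 0, so the roots are real: z = (-b +/- sqrt(D)) / (2a) = (-0.885 +/- 1.926454) / (-1.464).
  z_1 = (-0.885 + 1.926454) / (-1.464) = -0.7114,   |z_1| = 0.7114.
  z_2 = (-0.885 - 1.926454) / (-1.464) = 1.9204,   |z_2| = 1.9204.
Moduli of all roots: 0.7114, 1.9204.
All moduli strictly greater than 1? No.
Verdict: Not stationary.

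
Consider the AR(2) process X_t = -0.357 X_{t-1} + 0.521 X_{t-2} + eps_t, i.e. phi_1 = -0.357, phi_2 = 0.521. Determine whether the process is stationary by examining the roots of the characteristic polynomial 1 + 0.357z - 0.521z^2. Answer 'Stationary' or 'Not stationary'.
\text{Stationary}

The AR(p) characteristic polynomial is P(z) = 1 + 0.357z - 0.521z^2.
Stationarity requires all roots to lie outside the unit circle, i.e. |z| > 1 for every root.
Set 1 + (0.357) z + (-0.521) z^2 = 0, i.e. a z^2 + b z + c = 0 with a = -0.521, b = 0.357, c = 1.
Discriminant D = b^2 - 4ac = (0.357)^2 - 4*(-0.521)*1 = 0.127449 - (-2.084) = 2.211449.
D >= 0, so the roots are real: z = (-b +/- sqrt(D)) / (2a) = (-0.357 +/- 1.487094) / (-1.042).
  z_1 = (-0.357 + 1.487094) / (-1.042) = -1.0845,   |z_1| = 1.0845.
  z_2 = (-0.357 - 1.487094) / (-1.042) = 1.7698,   |z_2| = 1.7698.
Moduli of all roots: 1.0845, 1.7698.
All moduli strictly greater than 1? Yes.
Verdict: Stationary.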